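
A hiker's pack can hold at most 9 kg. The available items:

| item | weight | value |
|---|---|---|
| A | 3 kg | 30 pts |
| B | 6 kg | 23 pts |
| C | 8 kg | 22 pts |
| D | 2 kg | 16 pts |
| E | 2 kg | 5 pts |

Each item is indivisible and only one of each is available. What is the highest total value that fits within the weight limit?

53 pts

Check high-value combinations within 9 kg:
- A+B: weight 3+6=9, value 30+23=53
- A+D+E: weight 3+2+2=7, value 30+16+5=51
- A+D: weight 3+2=5, value 30+16=46
Best: 53 pts.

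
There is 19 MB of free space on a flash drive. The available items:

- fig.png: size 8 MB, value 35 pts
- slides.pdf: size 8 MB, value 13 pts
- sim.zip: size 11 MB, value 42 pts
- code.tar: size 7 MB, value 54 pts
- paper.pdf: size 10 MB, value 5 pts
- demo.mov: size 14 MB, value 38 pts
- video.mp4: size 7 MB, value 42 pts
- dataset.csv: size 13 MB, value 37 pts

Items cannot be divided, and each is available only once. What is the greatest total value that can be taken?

96 pts

Check high-value combinations within 19 MB:
- code.tar+video.mp4: size 7+7=14, value 54+42=96
- sim.zip+code.tar: size 11+7=18, value 42+54=96
- fig.png+code.tar: size 8+7=15, value 35+54=89
Best: 96 pts.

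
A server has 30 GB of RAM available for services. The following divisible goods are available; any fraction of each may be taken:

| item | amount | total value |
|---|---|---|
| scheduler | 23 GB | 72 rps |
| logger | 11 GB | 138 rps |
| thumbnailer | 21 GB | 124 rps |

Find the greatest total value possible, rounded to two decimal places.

Take in order of value per unit:
- logger (138/11 per unit): all 11 → value 138, running total 138.00
- thumbnailer (124/21 per unit): 19 of 21 → value 19×124/21 = 112.1905, running total 250.19
Total 250.19.

250.19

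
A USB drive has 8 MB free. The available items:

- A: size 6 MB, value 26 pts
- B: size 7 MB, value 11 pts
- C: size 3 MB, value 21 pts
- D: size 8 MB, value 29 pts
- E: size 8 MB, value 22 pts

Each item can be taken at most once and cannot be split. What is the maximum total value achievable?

29 pts

Check high-value combinations within 8 MB:
- D: size 8, value 29
- A: size 6, value 26
- E: size 8, value 22
- C: size 3, value 21
Best: 29 pts.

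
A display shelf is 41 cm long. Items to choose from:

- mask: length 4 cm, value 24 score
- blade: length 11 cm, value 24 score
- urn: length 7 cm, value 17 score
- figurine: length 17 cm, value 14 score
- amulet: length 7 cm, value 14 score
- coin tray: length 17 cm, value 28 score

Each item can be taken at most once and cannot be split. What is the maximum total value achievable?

93 score

Check high-value combinations within 41 cm:
- mask+blade+urn+coin tray: length 4+11+7+17=39, value 24+24+17+28=93
- mask+blade+amulet+coin tray: length 4+11+7+17=39, value 24+24+14+28=90
- mask+urn+amulet+coin tray: length 4+7+7+17=35, value 24+17+14+28=83
Best: 93 score.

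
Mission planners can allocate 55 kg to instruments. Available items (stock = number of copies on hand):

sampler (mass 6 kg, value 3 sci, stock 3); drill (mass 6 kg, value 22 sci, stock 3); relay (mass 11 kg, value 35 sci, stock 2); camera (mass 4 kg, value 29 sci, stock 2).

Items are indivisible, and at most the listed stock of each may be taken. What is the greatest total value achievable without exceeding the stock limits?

197 sci

Top feasible selections:
- 1×sampler + 3×drill + 2×relay + 2×camera: mass 54, value 197
- 3×drill + 2×relay + 2×camera: mass 48, value 194
- 2×sampler + 2×drill + 2×relay + 2×camera: mass 54, value 178
- 1×sampler + 2×drill + 2×relay + 2×camera: mass 48, value 175
Best: 197 sci.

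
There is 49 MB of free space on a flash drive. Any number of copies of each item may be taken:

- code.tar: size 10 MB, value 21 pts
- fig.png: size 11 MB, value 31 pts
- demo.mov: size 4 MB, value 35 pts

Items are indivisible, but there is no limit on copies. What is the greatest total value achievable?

420 pts

Best value-per-unit is demo.mov at 35/4, and filling with it alone uses size 12×4=48. No mix of the others beats 12×35 = 420.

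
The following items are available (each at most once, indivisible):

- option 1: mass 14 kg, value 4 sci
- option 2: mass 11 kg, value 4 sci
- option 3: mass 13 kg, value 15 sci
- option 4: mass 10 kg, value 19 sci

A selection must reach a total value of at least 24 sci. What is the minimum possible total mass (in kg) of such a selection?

23

Subsets with value ≥ 24, sorted by total mass:
- option 3+option 4: mass 23, value 34
- option 2+option 3+option 4: mass 34, value 38
Minimum mass: 23 kg.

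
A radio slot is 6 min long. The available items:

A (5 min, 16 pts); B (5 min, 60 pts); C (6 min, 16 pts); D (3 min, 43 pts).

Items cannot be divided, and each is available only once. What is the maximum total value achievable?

Check high-value combinations within 6 min:
- B: duration 5, value 60
- D: duration 3, value 43
- A: duration 5, value 16
Best: 60 pts.

60 pts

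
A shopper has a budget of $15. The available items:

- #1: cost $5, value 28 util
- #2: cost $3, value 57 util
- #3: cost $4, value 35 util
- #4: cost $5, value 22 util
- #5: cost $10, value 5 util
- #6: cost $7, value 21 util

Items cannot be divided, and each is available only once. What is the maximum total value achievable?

120 util

Check high-value combinations within $15:
- #1+#2+#3: cost 5+3+4=12, value 28+57+35=120
- #2+#3+#4: cost 3+4+5=12, value 57+35+22=114
- #2+#3+#6: cost 3+4+7=14, value 57+35+21=113
Best: 120 util.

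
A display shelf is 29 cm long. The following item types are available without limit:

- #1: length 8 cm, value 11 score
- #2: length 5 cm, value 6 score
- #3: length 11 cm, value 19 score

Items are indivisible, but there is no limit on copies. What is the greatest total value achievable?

Best value-per-unit is #3 at 19/11; filling with it alone gives 2×19 = 38.
Optimal mix: 1×#2 + 2×#3 → length 27, value 44.

44 score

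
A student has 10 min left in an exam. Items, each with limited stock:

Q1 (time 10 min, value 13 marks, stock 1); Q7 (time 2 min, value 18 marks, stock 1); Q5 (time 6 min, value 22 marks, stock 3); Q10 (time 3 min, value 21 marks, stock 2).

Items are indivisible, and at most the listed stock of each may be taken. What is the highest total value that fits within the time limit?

60 marks

Best selections within time 10 and stock limits:
- 1×Q7 + 2×Q10: time 8, value 60
- 1×Q5 + 1×Q10: time 9, value 43
Best: 60 marks.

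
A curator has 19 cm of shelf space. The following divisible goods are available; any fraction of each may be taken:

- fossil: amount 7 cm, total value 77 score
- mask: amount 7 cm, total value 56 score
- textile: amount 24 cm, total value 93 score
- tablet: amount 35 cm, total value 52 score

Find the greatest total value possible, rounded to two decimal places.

Take in order of value per unit:
- fossil (77/7 per unit): all 7 → value 77, running total 77.00
- mask (56/7 per unit): all 7 → value 56, running total 133.00
- textile (93/24 per unit): 5 of 24 → value 5×93/24 = 19.3750, running total 152.38
Total 152.38.

152.38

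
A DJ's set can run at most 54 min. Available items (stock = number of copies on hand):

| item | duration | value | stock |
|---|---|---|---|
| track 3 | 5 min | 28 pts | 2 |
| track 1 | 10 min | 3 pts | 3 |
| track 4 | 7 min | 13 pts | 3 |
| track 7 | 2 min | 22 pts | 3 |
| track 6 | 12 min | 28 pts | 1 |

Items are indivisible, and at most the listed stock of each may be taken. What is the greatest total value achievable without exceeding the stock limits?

189 pts

Top feasible selections:
- 2×track 3 + 3×track 4 + 3×track 7 + 1×track 6: duration 49, value 189
- 2×track 3 + 1×track 1 + 2×track 4 + 3×track 7 + 1×track 6: duration 52, value 179
Best: 189 pts.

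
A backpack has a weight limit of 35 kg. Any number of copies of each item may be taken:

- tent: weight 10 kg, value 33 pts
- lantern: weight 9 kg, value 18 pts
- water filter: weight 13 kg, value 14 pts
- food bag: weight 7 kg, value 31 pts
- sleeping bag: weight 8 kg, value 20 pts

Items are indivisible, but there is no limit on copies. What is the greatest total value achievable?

Best value-per-unit is food bag at 31/7, and filling with it alone uses weight 5×7=35. No mix of the others beats 5×31 = 155.

155 pts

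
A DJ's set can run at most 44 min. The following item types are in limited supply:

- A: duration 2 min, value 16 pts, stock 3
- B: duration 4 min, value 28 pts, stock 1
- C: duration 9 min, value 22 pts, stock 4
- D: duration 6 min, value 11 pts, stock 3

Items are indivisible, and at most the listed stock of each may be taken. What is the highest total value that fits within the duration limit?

153 pts

Best selections within duration 44 and stock limits:
- 3×A + 1×B + 3×C + 1×D: duration 43, value 153
- 2×A + 1×B + 4×C: duration 44, value 148
- 3×A + 1×B + 3×C: duration 37, value 142
Best: 153 pts.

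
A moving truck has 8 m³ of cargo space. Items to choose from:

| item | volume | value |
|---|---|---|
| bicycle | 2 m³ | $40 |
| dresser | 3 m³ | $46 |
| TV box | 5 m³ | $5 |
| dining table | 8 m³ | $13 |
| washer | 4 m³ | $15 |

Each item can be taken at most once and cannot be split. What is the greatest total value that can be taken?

Check high-value combinations within 8 m³:
- bicycle+dresser: volume 2+3=5, value 40+46=86
- dresser+washer: volume 3+4=7, value 46+15=61
- bicycle+washer: volume 2+4=6, value 40+15=55
- dresser+TV box: volume 3+5=8, value 46+5=51
- dresser: volume 3, value 46
Best: $86.

$86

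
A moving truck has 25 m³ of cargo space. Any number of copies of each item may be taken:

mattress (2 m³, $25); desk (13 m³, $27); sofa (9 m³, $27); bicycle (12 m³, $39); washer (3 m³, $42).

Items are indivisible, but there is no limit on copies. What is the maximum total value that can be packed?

Best value-per-unit is washer at 42/3; filling with it alone gives 8×42 = 336.
Optimal mix: 2×mattress + 7×washer → volume 25, value 344.

$344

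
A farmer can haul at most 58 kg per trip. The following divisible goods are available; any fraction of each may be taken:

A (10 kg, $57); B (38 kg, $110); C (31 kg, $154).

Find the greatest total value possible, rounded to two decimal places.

260.21

Take in order of value per unit:
- A (57/10 per unit): all 10 → value 57, running total 57.00
- C (154/31 per unit): all 31 → value 154, running total 211.00
- B (110/38 per unit): 17 of 38 → value 17×110/38 = 49.2105, running total 260.21
Total 260.21.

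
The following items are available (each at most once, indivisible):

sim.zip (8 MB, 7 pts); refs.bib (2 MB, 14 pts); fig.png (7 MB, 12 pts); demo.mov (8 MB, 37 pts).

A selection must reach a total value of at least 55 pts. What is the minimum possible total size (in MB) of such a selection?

Subsets with value ≥ 55, sorted by total size:
- refs.bib+fig.png+demo.mov: size 17, value 63
- sim.zip+refs.bib+demo.mov: size 18, value 58
Minimum size: 17 MB.

17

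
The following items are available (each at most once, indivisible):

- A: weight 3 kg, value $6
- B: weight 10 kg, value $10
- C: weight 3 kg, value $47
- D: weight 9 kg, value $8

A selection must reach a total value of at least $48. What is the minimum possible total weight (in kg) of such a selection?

6

Subsets with value ≥ 48, sorted by total weight:
- A+C: weight 6, value 53
- C+D: weight 12, value 55
Minimum weight: 6 kg.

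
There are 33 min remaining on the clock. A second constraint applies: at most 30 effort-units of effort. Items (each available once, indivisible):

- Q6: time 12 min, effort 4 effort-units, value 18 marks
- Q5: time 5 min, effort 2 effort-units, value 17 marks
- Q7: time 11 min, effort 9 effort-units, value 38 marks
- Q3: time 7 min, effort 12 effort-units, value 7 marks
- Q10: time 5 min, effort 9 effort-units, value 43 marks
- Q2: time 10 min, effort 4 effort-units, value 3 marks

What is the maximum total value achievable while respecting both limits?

Feasible sets respecting both limits:
- Q6+Q5+Q7+Q10: time 33, effort 24, value 116
- Q5+Q7+Q10+Q2: time 31, effort 24, value 101
- Q6+Q7+Q10: time 28, effort 22, value 99
Best: 116 marks.

116 marks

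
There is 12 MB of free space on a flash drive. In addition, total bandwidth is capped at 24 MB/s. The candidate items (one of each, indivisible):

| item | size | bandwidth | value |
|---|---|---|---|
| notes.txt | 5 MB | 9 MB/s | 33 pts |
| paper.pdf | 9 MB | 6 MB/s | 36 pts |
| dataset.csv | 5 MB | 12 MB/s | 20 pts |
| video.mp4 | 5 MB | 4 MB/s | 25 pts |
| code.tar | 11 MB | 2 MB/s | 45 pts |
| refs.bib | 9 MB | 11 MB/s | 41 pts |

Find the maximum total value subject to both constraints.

Feasible sets respecting both limits:
- notes.txt+video.mp4: size 10, bandwidth 13, value 58
- notes.txt+dataset.csv: size 10, bandwidth 21, value 53
- dataset.csv+video.mp4: size 10, bandwidth 16, value 45
Best: 58 pts.

58 pts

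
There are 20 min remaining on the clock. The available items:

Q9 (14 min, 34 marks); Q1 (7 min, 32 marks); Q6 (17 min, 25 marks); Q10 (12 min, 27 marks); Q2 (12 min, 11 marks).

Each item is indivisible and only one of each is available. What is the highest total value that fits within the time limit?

Check high-value combinations within 20 min:
- Q1+Q10: time 7+12=19, value 32+27=59
- Q1+Q2: time 7+12=19, value 32+11=43
- Q9: time 14, value 34
Best: 59 marks.

59 marks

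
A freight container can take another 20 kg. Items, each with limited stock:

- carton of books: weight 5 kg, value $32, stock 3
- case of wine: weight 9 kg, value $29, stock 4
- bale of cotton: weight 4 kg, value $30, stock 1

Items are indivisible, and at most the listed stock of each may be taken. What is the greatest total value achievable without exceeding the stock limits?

$126

Top feasible selections:
- 3×carton of books + 1×bale of cotton: weight 19, value 126
- 3×carton of books: weight 15, value 96
- 2×carton of books + 1×bale of cotton: weight 14, value 94
Best: $126.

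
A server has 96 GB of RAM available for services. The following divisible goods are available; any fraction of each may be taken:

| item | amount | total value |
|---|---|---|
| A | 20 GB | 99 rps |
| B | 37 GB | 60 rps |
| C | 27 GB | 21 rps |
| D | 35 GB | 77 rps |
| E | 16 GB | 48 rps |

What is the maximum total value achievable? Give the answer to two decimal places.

264.54

Take in order of value per unit:
- A (99/20 per unit): all 20 → value 99, running total 99.00
- E (48/16 per unit): all 16 → value 48, running total 147.00
- D (77/35 per unit): all 35 → value 77, running total 224.00
- B (60/37 per unit): 25 of 37 → value 25×60/37 = 40.5405, running total 264.54
Total 264.54.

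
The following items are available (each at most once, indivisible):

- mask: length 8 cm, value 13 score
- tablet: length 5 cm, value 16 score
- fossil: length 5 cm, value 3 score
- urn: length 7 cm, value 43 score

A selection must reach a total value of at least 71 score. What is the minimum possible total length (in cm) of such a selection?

20

Subsets with value ≥ 71, sorted by total length:
- mask+tablet+urn: length 20, value 72
- mask+tablet+fossil+urn: length 25, value 75
Minimum length: 20 cm.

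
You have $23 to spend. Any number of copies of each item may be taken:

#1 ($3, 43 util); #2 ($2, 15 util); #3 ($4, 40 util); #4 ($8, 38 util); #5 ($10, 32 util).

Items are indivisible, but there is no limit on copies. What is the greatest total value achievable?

Best value-per-unit is #1 at 43/3; filling with it alone gives 7×43 = 301.
Optimal mix: 7×#1 + 1×#2 → cost 23, value 316.

316 util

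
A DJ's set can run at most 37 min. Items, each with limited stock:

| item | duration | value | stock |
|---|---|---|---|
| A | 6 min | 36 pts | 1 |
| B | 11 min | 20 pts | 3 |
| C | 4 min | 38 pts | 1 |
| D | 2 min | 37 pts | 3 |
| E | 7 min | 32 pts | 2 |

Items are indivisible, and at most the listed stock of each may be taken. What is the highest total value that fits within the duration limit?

Best selections within duration 37 and stock limits:
- 1×A + 1×C + 3×D + 2×E: duration 30, value 249
- 1×A + 1×B + 1×C + 3×D + 1×E: duration 34, value 237
Best: 249 pts.

249 pts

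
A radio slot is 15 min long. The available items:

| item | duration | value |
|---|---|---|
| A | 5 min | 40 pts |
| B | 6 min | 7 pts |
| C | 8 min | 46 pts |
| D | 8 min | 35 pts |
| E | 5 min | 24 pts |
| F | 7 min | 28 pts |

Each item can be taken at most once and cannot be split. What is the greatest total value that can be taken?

86 pts

Check high-value combinations within 15 min:
- A+C: duration 5+8=13, value 40+46=86
- A+D: duration 5+8=13, value 40+35=75
- C+F: duration 8+7=15, value 46+28=74
- C+E: duration 8+5=13, value 46+24=70
- A+F: duration 5+7=12, value 40+28=68
Best: 86 pts.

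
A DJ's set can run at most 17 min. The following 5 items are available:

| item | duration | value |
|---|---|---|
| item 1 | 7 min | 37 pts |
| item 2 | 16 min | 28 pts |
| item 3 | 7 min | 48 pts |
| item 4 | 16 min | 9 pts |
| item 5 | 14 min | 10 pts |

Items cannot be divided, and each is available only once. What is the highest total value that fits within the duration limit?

85 pts

Check high-value combinations within 17 min:
- item 1+item 3: duration 7+7=14, value 37+48=85
- item 3: duration 7, value 48
- item 1: duration 7, value 37
- item 2: duration 16, value 28
Best: 85 pts.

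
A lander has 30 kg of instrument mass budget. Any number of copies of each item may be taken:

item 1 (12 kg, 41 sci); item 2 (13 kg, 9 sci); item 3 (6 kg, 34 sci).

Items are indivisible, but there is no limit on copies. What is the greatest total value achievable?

170 sci

Best value-per-unit is item 3 at 34/6, and filling with it alone uses mass 5×6=30. No mix of the others beats 5×34 = 170.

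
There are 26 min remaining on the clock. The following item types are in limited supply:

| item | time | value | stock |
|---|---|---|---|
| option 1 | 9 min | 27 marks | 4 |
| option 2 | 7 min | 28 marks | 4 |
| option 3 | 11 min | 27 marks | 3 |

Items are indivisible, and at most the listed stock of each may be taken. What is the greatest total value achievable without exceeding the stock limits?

84 marks

Top feasible selections:
- 3×option 2: time 21, value 84
- 1×option 1 + 2×option 2: time 23, value 83
Best: 84 marks.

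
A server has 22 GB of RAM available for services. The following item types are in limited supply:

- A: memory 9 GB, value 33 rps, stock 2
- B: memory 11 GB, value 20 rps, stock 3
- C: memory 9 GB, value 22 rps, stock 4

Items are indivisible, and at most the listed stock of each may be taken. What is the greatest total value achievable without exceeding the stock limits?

66 rps

Top feasible selections:
- 2×A: memory 18, value 66
- 1×A + 1×C: memory 18, value 55
- 1×A + 1×B: memory 20, value 53
Best: 66 rps.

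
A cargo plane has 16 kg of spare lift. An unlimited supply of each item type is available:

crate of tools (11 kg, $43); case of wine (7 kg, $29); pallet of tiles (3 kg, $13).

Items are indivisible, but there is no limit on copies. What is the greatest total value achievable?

$68

Best value-per-unit is pallet of tiles at 13/3; filling with it alone gives 5×13 = 65.
Optimal mix: 1×case of wine + 3×pallet of tiles → weight 16, value 68.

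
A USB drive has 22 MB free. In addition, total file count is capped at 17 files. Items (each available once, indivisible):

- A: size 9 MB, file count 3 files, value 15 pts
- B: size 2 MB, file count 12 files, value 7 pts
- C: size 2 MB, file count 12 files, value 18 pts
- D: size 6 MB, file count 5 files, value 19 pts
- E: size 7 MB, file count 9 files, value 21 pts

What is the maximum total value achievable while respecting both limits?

Feasible sets respecting both limits:
- A+D+E: size 22, file count 17, value 55
- D+E: size 13, file count 14, value 40
- C+D: size 8, file count 17, value 37
- A+E: size 16, file count 12, value 36
Best: 55 pts.

55 pts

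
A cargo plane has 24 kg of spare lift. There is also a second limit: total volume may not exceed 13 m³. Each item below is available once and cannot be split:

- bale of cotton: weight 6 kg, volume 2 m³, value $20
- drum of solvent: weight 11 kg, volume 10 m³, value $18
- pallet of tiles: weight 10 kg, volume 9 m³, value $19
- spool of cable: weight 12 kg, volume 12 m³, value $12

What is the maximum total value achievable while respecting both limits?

Feasible sets respecting both limits:
- bale of cotton+pallet of tiles: weight 16, volume 11, value 39
- bale of cotton+drum of solvent: weight 17, volume 12, value 38
- bale of cotton: weight 6, volume 2, value 20
Best: $39.

$39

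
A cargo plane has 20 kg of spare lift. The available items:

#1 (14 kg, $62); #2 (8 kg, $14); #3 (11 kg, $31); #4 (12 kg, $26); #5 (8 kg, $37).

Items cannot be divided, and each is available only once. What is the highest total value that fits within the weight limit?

$68

Check high-value combinations within 20 kg:
- #3+#5: weight 11+8=19, value 31+37=68
- #4+#5: weight 12+8=20, value 26+37=63
- #1: weight 14, value 62
- #2+#5: weight 8+8=16, value 14+37=51
Best: $68.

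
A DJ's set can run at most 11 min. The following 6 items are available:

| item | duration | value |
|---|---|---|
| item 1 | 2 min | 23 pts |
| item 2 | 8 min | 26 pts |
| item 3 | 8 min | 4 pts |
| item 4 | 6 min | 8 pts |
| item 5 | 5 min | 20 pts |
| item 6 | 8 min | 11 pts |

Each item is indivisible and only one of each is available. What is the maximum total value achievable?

49 pts

Check high-value combinations within 11 min:
- item 1+item 2: duration 2+8=10, value 23+26=49
- item 1+item 5: duration 2+5=7, value 23+20=43
- item 1+item 6: duration 2+8=10, value 23+11=34
Best: 49 pts.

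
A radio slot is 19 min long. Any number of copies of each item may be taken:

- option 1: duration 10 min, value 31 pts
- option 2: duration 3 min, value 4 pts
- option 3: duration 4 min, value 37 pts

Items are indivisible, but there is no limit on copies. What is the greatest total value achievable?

152 pts

Best value-per-unit is option 3 at 37/4; filling with it alone gives 4×37 = 148.
Optimal mix: 1×option 2 + 4×option 3 → duration 19, value 152.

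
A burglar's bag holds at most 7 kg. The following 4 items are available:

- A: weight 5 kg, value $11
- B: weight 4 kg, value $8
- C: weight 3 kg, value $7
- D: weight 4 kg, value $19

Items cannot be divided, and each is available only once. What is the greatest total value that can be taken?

$26

Check high-value combinations within 7 kg:
- C+D: weight 3+4=7, value 7+19=26
- D: weight 4, value 19
- B+C: weight 4+3=7, value 8+7=15
- A: weight 5, value 11
Best: $26.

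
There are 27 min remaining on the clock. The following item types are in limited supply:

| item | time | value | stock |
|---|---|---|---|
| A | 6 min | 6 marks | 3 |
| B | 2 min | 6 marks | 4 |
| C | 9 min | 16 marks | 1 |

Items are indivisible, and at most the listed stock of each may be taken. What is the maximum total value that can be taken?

Top feasible selections:
- 1×A + 4×B + 1×C: time 23, value 46
- 2×A + 3×B + 1×C: time 27, value 46
- 3×A + 4×B: time 26, value 42
- 4×B + 1×C: time 17, value 40
Best: 46 marks.

46 marks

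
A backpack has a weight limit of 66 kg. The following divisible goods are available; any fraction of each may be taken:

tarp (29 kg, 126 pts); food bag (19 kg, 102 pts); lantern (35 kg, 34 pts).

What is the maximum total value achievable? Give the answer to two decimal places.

245.49

Take in order of value per unit:
- food bag (102/19 per unit): all 19 → value 102, running total 102.00
- tarp (126/29 per unit): all 29 → value 126, running total 228.00
- lantern (34/35 per unit): 18 of 35 → value 18×34/35 = 17.4857, running total 245.49
Total 245.49.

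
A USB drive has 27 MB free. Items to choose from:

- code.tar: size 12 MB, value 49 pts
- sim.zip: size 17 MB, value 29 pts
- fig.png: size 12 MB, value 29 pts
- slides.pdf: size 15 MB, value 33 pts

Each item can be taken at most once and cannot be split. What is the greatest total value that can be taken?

82 pts

Check high-value combinations within 27 MB:
- code.tar+slides.pdf: size 12+15=27, value 49+33=82
- code.tar+fig.png: size 12+12=24, value 49+29=78
- fig.png+slides.pdf: size 12+15=27, value 29+33=62
- code.tar: size 12, value 49
- slides.pdf: size 15, value 33
Best: 82 pts.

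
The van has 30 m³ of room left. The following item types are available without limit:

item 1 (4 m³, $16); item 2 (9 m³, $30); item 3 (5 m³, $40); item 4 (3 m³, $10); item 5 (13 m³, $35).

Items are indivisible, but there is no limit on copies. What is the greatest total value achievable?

Best value-per-unit is item 3 at 40/5, and filling with it alone uses volume 6×5=30. No mix of the others beats 6×40 = 240.

$240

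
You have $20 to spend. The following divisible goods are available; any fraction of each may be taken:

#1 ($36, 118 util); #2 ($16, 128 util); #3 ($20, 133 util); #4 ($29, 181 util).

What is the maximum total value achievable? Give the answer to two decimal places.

Take in order of value per unit:
- #2 (128/16 per unit): all 16 → value 128, running total 128.00
- #3 (133/20 per unit): 4 of 20 → value 4×133/20 = 26.6000, running total 154.60
Total 154.60.

154.60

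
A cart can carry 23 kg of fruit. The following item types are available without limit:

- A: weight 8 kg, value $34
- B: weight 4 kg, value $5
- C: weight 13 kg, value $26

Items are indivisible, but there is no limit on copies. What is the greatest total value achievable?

Best value-per-unit is A at 34/8; filling with it alone gives 2×34 = 68.
Optimal mix: 2×A + 1×B → weight 20, value 73.

$73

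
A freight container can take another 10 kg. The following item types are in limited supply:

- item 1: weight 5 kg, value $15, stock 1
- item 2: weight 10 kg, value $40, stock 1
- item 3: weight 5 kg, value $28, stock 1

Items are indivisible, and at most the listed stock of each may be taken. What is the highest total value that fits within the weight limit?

$43

Best selections within weight 10 and stock limits:
- 1×item 1 + 1×item 3: weight 10, value 43
- 1×item 2: weight 10, value 40
- 1×item 3: weight 5, value 28
- 1×item 1: weight 5, value 15
Best: $43.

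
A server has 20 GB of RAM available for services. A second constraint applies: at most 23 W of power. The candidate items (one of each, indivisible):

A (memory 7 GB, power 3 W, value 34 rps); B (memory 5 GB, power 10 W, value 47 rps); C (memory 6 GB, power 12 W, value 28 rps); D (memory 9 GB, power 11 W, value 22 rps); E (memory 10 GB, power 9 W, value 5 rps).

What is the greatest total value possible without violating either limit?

81 rps

Feasible sets respecting both limits:
- A+B: memory 12, power 13, value 81
- B+C: memory 11, power 22, value 75
- B+D: memory 14, power 21, value 69
Best: 81 rps.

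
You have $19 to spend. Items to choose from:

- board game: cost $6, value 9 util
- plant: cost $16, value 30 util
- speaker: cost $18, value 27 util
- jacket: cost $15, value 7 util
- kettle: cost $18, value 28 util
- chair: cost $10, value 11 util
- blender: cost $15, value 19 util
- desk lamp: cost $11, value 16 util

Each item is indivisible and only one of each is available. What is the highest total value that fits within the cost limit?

Check high-value combinations within $19:
- plant: cost 16, value 30
- kettle: cost 18, value 28
- speaker: cost 18, value 27
- board game+desk lamp: cost 6+11=17, value 9+16=25
- board game+chair: cost 6+10=16, value 9+11=20
Best: 30 util.

30 util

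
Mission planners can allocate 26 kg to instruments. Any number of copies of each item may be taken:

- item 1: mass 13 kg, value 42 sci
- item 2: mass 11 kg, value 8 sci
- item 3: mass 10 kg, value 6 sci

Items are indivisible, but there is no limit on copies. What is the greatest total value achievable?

Best value-per-unit is item 1 at 42/13, and filling with it alone uses mass 2×13=26. No mix of the others beats 2×42 = 84.

84 sci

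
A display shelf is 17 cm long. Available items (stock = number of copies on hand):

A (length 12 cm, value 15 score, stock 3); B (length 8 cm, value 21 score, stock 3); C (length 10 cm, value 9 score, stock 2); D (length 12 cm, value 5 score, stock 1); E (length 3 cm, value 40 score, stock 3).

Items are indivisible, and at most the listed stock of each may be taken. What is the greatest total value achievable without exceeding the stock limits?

141 score

Top feasible selections:
- 1×B + 3×E: length 17, value 141
- 3×E: length 9, value 120
Best: 141 score.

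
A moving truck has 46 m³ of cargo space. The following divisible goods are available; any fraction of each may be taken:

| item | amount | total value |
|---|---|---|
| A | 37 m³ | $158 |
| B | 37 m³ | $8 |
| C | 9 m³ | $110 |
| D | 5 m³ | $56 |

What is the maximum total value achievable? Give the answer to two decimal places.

302.65

Take in order of value per unit:
- C (110/9 per unit): all 9 → value 110, running total 110.00
- D (56/5 per unit): all 5 → value 56, running total 166.00
- A (158/37 per unit): 32 of 37 → value 32×158/37 = 136.6486, running total 302.65
Total 302.65.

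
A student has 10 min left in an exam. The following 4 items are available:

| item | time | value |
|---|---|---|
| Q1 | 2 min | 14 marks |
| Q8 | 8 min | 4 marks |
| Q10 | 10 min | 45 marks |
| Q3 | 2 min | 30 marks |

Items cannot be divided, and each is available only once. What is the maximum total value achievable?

Check high-value combinations within 10 min:
- Q10: time 10, value 45
- Q1+Q3: time 2+2=4, value 14+30=44
- Q8+Q3: time 8+2=10, value 4+30=34
- Q3: time 2, value 30
Best: 45 marks.

45 marks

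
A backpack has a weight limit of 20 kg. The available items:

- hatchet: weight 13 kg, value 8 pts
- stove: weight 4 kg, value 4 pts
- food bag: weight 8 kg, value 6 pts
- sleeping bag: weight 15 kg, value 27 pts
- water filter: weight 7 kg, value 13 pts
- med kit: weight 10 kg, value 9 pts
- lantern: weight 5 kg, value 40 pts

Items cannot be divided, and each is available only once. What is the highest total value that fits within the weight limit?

This is a 0/1 knapsack; check combinations near the capacity.
- sleeping bag+lantern: weight 15+5=20, value 27+40=67
- food bag+water filter+lantern: weight 8+7+5=20, value 6+13+40=59
- stove+water filter+lantern: weight 4+7+5=16, value 4+13+40=57
- water filter+lantern: weight 7+5=12, value 13+40=53
- stove+med kit+lantern: weight 4+10+5=19, value 4+9+40=53
Best: 67 pts.

67 pts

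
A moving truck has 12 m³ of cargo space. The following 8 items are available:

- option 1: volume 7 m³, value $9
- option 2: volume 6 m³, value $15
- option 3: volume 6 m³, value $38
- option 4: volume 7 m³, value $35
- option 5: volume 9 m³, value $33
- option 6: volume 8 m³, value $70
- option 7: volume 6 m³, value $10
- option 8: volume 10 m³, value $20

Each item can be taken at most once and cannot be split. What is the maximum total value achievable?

Check high-value combinations within 12 m³:
- option 6: volume 8, value 70
- option 2+option 3: volume 6+6=12, value 15+38=53
- option 3+option 7: volume 6+6=12, value 38+10=48
Best: $70.

$70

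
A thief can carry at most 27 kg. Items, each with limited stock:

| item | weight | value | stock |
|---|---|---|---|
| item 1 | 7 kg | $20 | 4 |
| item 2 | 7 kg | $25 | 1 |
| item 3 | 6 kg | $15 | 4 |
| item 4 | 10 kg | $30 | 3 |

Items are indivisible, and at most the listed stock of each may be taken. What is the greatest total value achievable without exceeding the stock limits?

Best selections within weight 27 and stock limits:
- 1×item 2 + 2×item 4: weight 27, value 85
- 1×item 1 + 2×item 4: weight 27, value 80
- 2×item 1 + 1×item 2 + 1×item 3: weight 27, value 80
- 1×item 1 + 1×item 2 + 1×item 4: weight 24, value 75
Best: $85.

$85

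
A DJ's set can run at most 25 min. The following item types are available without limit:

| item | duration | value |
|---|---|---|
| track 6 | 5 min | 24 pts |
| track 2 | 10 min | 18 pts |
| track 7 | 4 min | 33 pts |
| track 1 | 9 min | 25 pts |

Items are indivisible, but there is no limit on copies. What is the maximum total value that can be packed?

Best value-per-unit is track 7 at 33/4, and filling with it alone uses duration 6×4=24. No mix of the others beats 6×33 = 198.

198 pts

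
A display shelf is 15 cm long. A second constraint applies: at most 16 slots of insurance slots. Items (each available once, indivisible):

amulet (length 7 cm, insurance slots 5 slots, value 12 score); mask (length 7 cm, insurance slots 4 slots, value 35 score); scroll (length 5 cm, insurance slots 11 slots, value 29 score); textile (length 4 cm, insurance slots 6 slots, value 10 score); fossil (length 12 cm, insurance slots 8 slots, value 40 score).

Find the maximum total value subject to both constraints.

Feasible sets respecting both limits:
- mask+scroll: length 12, insurance slots 15, value 64
- amulet+mask: length 14, insurance slots 9, value 47
- mask+textile: length 11, insurance slots 10, value 45
- amulet+scroll: length 12, insurance slots 16, value 41
Best: 64 score.

64 score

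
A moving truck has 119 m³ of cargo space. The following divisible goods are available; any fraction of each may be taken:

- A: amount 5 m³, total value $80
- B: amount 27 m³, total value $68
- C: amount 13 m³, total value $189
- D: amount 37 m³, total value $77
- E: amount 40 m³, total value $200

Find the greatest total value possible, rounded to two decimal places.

Take in order of value per unit:
- A (80/5 per unit): all 5 → value 80, running total 80.00
- C (189/13 per unit): all 13 → value 189, running total 269.00
- E (200/40 per unit): all 40 → value 200, running total 469.00
- B (68/27 per unit): all 27 → value 68, running total 537.00
- D (77/37 per unit): 34 of 37 → value 34×77/37 = 70.7568, running total 607.76
Total 607.76.

607.76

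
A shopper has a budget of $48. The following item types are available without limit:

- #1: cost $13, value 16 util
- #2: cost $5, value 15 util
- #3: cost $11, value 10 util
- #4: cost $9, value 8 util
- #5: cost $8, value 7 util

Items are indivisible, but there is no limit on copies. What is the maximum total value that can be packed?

Best value-per-unit is #2 at 15/5, and filling with it alone uses cost 9×5=45. No mix of the others beats 9×15 = 135.

135 util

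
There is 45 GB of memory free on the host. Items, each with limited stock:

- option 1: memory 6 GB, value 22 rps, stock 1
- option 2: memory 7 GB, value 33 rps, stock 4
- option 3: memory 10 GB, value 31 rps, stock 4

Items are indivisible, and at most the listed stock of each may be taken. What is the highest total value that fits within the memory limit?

185 rps

Top feasible selections:
- 1×option 1 + 4×option 2 + 1×option 3: memory 44, value 185
- 4×option 2 + 1×option 3: memory 38, value 163
- 3×option 2 + 2×option 3: memory 41, value 161
- 2×option 2 + 3×option 3: memory 44, value 159
Best: 185 rps.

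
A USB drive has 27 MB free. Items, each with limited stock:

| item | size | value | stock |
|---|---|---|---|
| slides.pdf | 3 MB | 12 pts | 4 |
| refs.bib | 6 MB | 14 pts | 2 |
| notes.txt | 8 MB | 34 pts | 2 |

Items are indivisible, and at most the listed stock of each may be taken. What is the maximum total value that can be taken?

104 pts

Best selections within size 27 and stock limits:
- 3×slides.pdf + 2×notes.txt: size 25, value 104
- 4×slides.pdf + 1×refs.bib + 1×notes.txt: size 26, value 96
- 1×slides.pdf + 1×refs.bib + 2×notes.txt: size 25, value 94
Best: 104 pts.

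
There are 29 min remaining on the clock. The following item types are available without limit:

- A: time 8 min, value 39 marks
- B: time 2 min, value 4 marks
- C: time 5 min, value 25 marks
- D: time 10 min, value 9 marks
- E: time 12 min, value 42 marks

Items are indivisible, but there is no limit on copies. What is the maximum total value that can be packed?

142 marks

Best value-per-unit is C at 25/5; filling with it alone gives 5×25 = 125.
Optimal mix: 3×A + 1×C → time 29, value 142.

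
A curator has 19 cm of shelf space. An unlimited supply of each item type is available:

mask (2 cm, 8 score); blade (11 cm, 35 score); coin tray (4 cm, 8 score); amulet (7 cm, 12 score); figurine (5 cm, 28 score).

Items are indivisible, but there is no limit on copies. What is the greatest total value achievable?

100 score

Best value-per-unit is figurine at 28/5; filling with it alone gives 3×28 = 84.
Optimal mix: 2×mask + 3×figurine → length 19, value 100.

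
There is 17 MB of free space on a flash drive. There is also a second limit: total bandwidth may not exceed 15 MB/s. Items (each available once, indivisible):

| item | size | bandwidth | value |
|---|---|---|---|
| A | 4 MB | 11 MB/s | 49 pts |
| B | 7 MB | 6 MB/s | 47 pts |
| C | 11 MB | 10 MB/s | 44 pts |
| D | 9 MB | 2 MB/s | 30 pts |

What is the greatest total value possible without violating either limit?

79 pts

Feasible sets respecting both limits:
- A+D: size 13, bandwidth 13, value 79
- B+D: size 16, bandwidth 8, value 77
- A: size 4, bandwidth 11, value 49
Best: 79 pts.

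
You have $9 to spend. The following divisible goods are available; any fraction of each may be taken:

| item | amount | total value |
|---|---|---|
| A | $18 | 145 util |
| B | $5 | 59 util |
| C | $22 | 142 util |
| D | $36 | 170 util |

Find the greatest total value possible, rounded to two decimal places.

Take in order of value per unit:
- B (59/5 per unit): all 5 → value 59, running total 59.00
- A (145/18 per unit): 4 of 18 → value 4×145/18 = 32.2222, running total 91.22
Total 91.22.

91.22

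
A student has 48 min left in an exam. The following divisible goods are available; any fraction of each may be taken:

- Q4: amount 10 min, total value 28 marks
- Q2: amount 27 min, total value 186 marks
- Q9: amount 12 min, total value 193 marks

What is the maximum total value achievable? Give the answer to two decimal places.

404.20

Take in order of value per unit:
- Q9 (193/12 per unit): all 12 → value 193, running total 193.00
- Q2 (186/27 per unit): all 27 → value 186, running total 379.00
- Q4 (28/10 per unit): 9 of 10 → value 9×28/10 = 25.2000, running total 404.20
Total 404.20.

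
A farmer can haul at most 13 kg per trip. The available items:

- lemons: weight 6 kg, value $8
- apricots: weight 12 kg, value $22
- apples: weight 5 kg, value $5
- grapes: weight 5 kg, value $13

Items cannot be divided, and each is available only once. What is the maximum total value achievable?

Check high-value combinations within 13 kg:
- apricots: weight 12, value 22
- lemons+grapes: weight 6+5=11, value 8+13=21
- apples+grapes: weight 5+5=10, value 5+13=18
- grapes: weight 5, value 13
Best: $22.

$22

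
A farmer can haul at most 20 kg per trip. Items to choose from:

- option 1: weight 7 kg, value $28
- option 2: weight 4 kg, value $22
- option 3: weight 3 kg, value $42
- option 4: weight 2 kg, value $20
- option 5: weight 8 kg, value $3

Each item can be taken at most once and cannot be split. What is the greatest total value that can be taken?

$112

Check high-value combinations within 20 kg:
- option 1+option 2+option 3+option 4: weight 7+4+3+2=16, value 28+22+42+20=112
- option 1+option 3+option 4+option 5: weight 7+3+2+8=20, value 28+42+20+3=93
- option 1+option 2+option 3: weight 7+4+3=14, value 28+22+42=92
Best: $112.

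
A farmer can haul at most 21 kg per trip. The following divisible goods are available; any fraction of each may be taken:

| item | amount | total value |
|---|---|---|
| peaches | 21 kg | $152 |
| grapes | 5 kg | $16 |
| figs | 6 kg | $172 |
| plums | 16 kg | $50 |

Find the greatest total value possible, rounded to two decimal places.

280.57

Take in order of value per unit:
- figs (172/6 per unit): all 6 → value 172, running total 172.00
- peaches (152/21 per unit): 15 of 21 → value 15×152/21 = 108.5714, running total 280.57
Total 280.57.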